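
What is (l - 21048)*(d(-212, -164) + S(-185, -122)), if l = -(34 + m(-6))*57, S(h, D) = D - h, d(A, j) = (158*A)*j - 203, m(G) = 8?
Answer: -128771688168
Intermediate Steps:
d(A, j) = -203 + 158*A*j (d(A, j) = 158*A*j - 203 = -203 + 158*A*j)
l = -2394 (l = -(34 + 8)*57 = -42*57 = -1*2394 = -2394)
(l - 21048)*(d(-212, -164) + S(-185, -122)) = (-2394 - 21048)*((-203 + 158*(-212)*(-164)) + (-122 - 1*(-185))) = -23442*((-203 + 5493344) + (-122 + 185)) = -23442*(5493141 + 63) = -23442*5493204 = -128771688168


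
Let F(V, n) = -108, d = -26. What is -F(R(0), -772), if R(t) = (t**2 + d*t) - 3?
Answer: 108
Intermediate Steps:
R(t) = -3 + t**2 - 26*t (R(t) = (t**2 - 26*t) - 3 = -3 + t**2 - 26*t)
-F(R(0), -772) = -1*(-108) = 108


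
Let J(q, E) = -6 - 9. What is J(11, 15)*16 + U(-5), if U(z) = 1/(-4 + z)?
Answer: -2161/9 ≈ -240.11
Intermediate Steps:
J(q, E) = -15
J(11, 15)*16 + U(-5) = -15*16 + 1/(-4 - 5) = -240 + 1/(-9) = -240 - ⅑ = -2161/9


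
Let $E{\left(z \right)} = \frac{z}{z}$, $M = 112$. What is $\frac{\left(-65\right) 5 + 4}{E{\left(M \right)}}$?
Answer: $-321$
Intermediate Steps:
$E{\left(z \right)} = 1$
$\frac{\left(-65\right) 5 + 4}{E{\left(M \right)}} = \frac{\left(-65\right) 5 + 4}{1} = \left(-325 + 4\right) 1 = \left(-321\right) 1 = -321$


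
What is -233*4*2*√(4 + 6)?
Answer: -1864*√10 ≈ -5894.5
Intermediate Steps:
-233*4*2*√(4 + 6) = -1864*√10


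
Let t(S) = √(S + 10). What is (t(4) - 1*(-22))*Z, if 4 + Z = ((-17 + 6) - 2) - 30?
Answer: -1034 - 47*√14 ≈ -1209.9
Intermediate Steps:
t(S) = √(10 + S)
Z = -47 (Z = -4 + (((-17 + 6) - 2) - 30) = -4 + ((-11 - 2) - 30) = -4 + (-13 - 30) = -4 - 43 = -47)
(t(4) - 1*(-22))*Z = (√(10 + 4) - 1*(-22))*(-47) = (√14 + 22)*(-47) = (22 + √14)*(-47) = -1034 - 47*√14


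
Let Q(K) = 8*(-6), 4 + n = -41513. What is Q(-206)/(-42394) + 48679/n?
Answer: -1030852355/880035849 ≈ -1.1714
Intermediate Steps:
n = -41517 (n = -4 - 41513 = -41517)
Q(K) = -48
Q(-206)/(-42394) + 48679/n = -48/(-42394) + 48679/(-41517) = -48*(-1/42394) + 48679*(-1/41517) = 24/21197 - 48679/41517 = -1030852355/880035849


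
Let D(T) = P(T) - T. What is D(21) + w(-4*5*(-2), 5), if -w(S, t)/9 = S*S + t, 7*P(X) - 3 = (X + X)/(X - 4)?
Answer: -1721361/119 ≈ -14465.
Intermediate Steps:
P(X) = 3/7 + 2*X/(7*(-4 + X)) (P(X) = 3/7 + ((X + X)/(X - 4))/7 = 3/7 + ((2*X)/(-4 + X))/7 = 3/7 + (2*X/(-4 + X))/7 = 3/7 + 2*X/(7*(-4 + X)))
w(S, t) = -9*t - 9*S**2 (w(S, t) = -9*(S*S + t) = -9*(S**2 + t) = -9*(t + S**2) = -9*t - 9*S**2)
D(T) = -T + (-12 + 5*T)/(7*(-4 + T)) (D(T) = (-12 + 5*T)/(7*(-4 + T)) - T = -T + (-12 + 5*T)/(7*(-4 + T)))
D(21) + w(-4*5*(-2), 5) = (-12 - 7*21**2 + 33*21)/(7*(-4 + 21)) + (-9*5 - 9*(-4*5*(-2))**2) = (1/7)*(-12 - 7*441 + 693)/17 + (-45 - 9*(-20*(-2))**2) = (1/7)*(1/17)*(-12 - 3087 + 693) + (-45 - 9*40**2) = (1/7)*(1/17)*(-2406) + (-45 - 9*1600) = -2406/119 + (-45 - 14400) = -2406/119 - 14445 = -1721361/119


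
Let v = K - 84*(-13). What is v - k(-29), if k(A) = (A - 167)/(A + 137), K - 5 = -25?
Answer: 28993/27 ≈ 1073.8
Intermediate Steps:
K = -20 (K = 5 - 25 = -20)
k(A) = (-167 + A)/(137 + A)
v = 1072 (v = -20 - 84*(-13) = -20 + 1092 = 1072)
v - k(-29) = 1072 - (-167 - 29)/(137 - 29) = 1072 - (-196)/108 = 1072 - 1*(-49/27) = 1072 + 49/27 = 28993/27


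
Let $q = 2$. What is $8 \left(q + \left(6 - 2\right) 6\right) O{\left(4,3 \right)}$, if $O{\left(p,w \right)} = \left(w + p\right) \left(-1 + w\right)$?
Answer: $2912$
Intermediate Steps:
$O{\left(p,w \right)} = \left(-1 + w\right) \left(p + w\right)$ ($O{\left(p,w \right)} = \left(p + w\right) \left(-1 + w\right) = \left(-1 + w\right) \left(p + w\right)$)
$8 \left(q + \left(6 - 2\right) 6\right) O{\left(4,3 \right)} = 8 \left(2 + \left(6 - 2\right) 6\right) \left(3^{2} - 4 - 3 + 4 \cdot 3\right) = 8 \left(2 + \left(6 - 2\right) 6\right) \left(9 - 4 - 3 + 12\right) = 8 \left(2 + 4 \cdot 6\right) 14 = 8 \left(2 + 24\right) 14 = 8 \cdot 26 \cdot 14 = 208 \cdot 14 = 2912$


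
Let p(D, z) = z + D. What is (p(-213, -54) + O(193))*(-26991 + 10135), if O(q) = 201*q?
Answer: -649394256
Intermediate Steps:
p(D, z) = D + z
(p(-213, -54) + O(193))*(-26991 + 10135) = ((-213 - 54) + 201*193)*(-26991 + 10135) = (-267 + 38793)*(-16856) = 38526*(-16856) = -649394256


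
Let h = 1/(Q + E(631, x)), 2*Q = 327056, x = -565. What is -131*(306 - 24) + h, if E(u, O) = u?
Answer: -6064361777/164159 ≈ -36942.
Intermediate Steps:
Q = 163528 (Q = (½)*327056 = 163528)
h = 1/164159 (h = 1/(163528 + 631) = 1/164159 ≈ 6.0917e-6)
-131*(306 - 24) + h = -131*(306 - 24) + 1/164159 = -131*282 + 1/164159 = -36942 + 1/164159 = -6064361777/164159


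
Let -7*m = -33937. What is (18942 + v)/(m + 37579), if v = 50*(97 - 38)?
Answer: 76622/148495 ≈ 0.51599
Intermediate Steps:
m = 33937/7 (m = -⅐*(-33937) = 33937/7 ≈ 4848.1)
v = 2950 (v = 50*59 = 2950)
(18942 + v)/(m + 37579) = (18942 + 2950)/(33937/7 + 37579) = 21892/(296990/7) = 21892*(7/296990) = 76622/148495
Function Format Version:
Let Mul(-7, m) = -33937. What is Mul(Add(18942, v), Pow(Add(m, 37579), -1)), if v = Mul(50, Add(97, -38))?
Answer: Rational(76622, 148495) ≈ 0.51599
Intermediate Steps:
m = Rational(33937, 7) (m = Mul(Rational(-1, 7), -33937) = Rational(33937, 7) ≈ 4848.1)
v = 2950 (v = Mul(50, 59) = 2950)
Mul(Add(18942, v), Pow(Add(m, 37579), -1)) = Mul(Add(18942, 2950), Pow(Add(Rational(33937, 7), 37579), -1)) = Mul(21892, Pow(Rational(296990, 7), -1)) = Mul(21892, Rational(7, 296990)) = Rational(76622, 148495)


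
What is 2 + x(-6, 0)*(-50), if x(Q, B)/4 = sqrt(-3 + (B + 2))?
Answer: 2 - 200*I ≈ 2.0 - 200.0*I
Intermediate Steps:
x(Q, B) = 4*sqrt(-1 + B) (x(Q, B) = 4*sqrt(-3 + (B + 2)) = 4*sqrt(-3 + (2 + B)) = 4*sqrt(-1 + B))
2 + x(-6, 0)*(-50) = 2 + (4*sqrt(-1 + 0))*(-50) = 2 + (4*sqrt(-1))*(-50) = 2 + (4*I)*(-50) = 2 - 200*I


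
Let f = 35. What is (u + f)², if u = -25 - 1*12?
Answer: 4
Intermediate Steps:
u = -37 (u = -25 - 12 = -37)
(u + f)² = (-37 + 35)² = (-2)² = 4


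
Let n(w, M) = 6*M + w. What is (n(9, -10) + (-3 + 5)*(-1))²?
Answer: 2809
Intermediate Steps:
n(w, M) = w + 6*M
(n(9, -10) + (-3 + 5)*(-1))² = ((9 + 6*(-10)) + (-3 + 5)*(-1))² = ((9 - 60) + 2*(-1))² = (-51 - 2)² = (-53)² = 2809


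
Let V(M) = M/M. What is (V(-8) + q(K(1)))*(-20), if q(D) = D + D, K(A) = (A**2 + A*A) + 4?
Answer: -260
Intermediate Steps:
K(A) = 4 + 2*A**2 (K(A) = (A**2 + A**2) + 4 = 2*A**2 + 4 = 4 + 2*A**2)
V(M) = 1
q(D) = 2*D
(V(-8) + q(K(1)))*(-20) = (1 + 2*(4 + 2*1**2))*(-20) = (1 + 2*(4 + 2*1))*(-20) = (1 + 2*(4 + 2))*(-20) = (1 + 2*6)*(-20) = (1 + 12)*(-20) = 13*(-20) = -260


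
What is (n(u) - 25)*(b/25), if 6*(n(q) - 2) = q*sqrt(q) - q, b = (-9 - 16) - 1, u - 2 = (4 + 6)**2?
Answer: 208/5 - 442*sqrt(102)/25 ≈ -136.96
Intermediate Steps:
u = 102 (u = 2 + (4 + 6)**2 = 2 + 10**2 = 2 + 100 = 102)
b = -26 (b = -25 - 1 = -26)
n(q) = 2 - q/6 + q**(3/2)/6 (n(q) = 2 + (q*sqrt(q) - q)/6 = 2 + (q**(3/2) - q)/6 = 2 + (-q/6 + q**(3/2)/6) = 2 - q/6 + q**(3/2)/6)
(n(u) - 25)*(b/25) = ((2 - 1/6*102 + 102**(3/2)/6) - 25)*(-26/25) = ((2 - 17 + (102*sqrt(102))/6) - 25)*(-26*1/25) = ((2 - 17 + 17*sqrt(102)) - 25)*(-26/25) = ((-15 + 17*sqrt(102)) - 25)*(-26/25) = (-40 + 17*sqrt(102))*(-26/25) = 208/5 - 442*sqrt(102)/25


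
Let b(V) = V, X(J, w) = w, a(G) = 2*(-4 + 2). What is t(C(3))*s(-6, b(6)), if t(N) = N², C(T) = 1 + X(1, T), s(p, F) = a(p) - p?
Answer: 32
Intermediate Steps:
a(G) = -4 (a(G) = 2*(-2) = -4)
s(p, F) = -4 - p
C(T) = 1 + T
t(C(3))*s(-6, b(6)) = (1 + 3)²*(-4 - 1*(-6)) = 4²*(-4 + 6) = 16*2 = 32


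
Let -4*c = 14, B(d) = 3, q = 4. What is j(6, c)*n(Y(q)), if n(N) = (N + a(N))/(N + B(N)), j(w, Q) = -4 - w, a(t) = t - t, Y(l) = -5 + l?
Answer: 5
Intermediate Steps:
c = -7/2 (c = -¼*14 = -7/2 ≈ -3.5000)
a(t) = 0
n(N) = N/(3 + N) (n(N) = (N + 0)/(N + 3) = N/(3 + N))
j(6, c)*n(Y(q)) = (-4 - 1*6)*((-5 + 4)/(3 + (-5 + 4))) = (-4 - 6)*(-1/(3 - 1)) = -(-10)/2 = -10*(-½) = 5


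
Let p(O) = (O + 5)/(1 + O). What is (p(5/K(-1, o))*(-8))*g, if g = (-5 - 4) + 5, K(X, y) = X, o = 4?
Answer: 0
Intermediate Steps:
g = -4 (g = -9 + 5 = -4)
p(O) = (5 + O)/(1 + O)
(p(5/K(-1, o))*(-8))*g = (((5 + 5/(-1))/(1 + 5/(-1)))*(-8))*(-4) = (((5 + 5*(-1))/(1 + 5*(-1)))*(-8))*(-4) = (((5 - 5)/(1 - 5))*(-8))*(-4) = ((0/(-4))*(-8))*(-4) = (-¼*0*(-8))*(-4) = (0*(-8))*(-4) = 0*(-4) = 0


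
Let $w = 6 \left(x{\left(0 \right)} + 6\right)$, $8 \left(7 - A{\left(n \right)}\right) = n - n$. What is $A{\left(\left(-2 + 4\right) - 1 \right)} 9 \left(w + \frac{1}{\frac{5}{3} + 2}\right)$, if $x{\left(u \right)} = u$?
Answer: $\frac{25137}{11} \approx 2285.2$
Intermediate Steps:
$A{\left(n \right)} = 7$ ($A{\left(n \right)} = 7 - \frac{n - n}{8} = 7 - 0 = 7 + 0 = 7$)
$w = 36$ ($w = 6 \left(0 + 6\right) = 6 \cdot 6 = 36$)
$A{\left(\left(-2 + 4\right) - 1 \right)} 9 \left(w + \frac{1}{\frac{5}{3} + 2}\right) = 7 \cdot 9 \left(36 + \frac{1}{\frac{5}{3} + 2}\right) = 7 \cdot 9 \left(36 + \frac{1}{\frac{11}{3}}\right) = 7 \cdot 9 \left(36 + \frac{3}{11}\right) = 7 \cdot 9 \cdot \frac{399}{11} = 7 \cdot \frac{3591}{11} = \frac{25137}{11}$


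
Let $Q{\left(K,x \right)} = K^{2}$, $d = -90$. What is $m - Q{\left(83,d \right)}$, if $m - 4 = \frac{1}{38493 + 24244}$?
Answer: $- \frac{431944244}{62737} \approx -6885.0$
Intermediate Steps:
$m = \frac{250949}{62737}$ ($m = 4 + \frac{1}{38493 + 24244} = 4 + \frac{1}{62737} = \frac{250949}{62737} \approx 4.0$)
$m - Q{\left(83,d \right)} = \frac{250949}{62737} - 83^{2} = \frac{250949}{62737} - 6889 = - \frac{431944244}{62737}$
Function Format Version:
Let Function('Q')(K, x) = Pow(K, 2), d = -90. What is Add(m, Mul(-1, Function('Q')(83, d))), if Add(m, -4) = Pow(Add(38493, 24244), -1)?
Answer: Rational(-431944244, 62737) ≈ -6885.0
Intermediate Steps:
m = Rational(250949, 62737) (m = Add(4, Pow(Add(38493, 24244), -1)) = Add(4, Pow(62737, -1)) = Add(4, Rational(1, 62737)) = Rational(250949, 62737) ≈ 4.0000)
Add(m, Mul(-1, Function('Q')(83, d))) = Add(Rational(250949, 62737), Mul(-1, Pow(83, 2))) = Add(Rational(250949, 62737), Mul(-1, 6889)) = Add(Rational(250949, 62737), -6889) = Rational(-431944244, 62737)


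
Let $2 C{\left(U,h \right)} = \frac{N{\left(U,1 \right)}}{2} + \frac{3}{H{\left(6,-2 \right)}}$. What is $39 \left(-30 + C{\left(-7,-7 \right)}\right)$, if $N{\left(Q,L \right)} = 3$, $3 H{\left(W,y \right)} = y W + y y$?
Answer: $- \frac{18603}{16} \approx -1162.7$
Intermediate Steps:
$H{\left(W,y \right)} = \frac{y^{2}}{3} + \frac{W y}{3}$ ($H{\left(W,y \right)} = \frac{y W + y y}{3} = \frac{W y + y^{2}}{3} = \frac{y^{2} + W y}{3} = \frac{y^{2}}{3} + \frac{W y}{3}$)
$C{\left(U,h \right)} = \frac{3}{16}$ ($C{\left(U,h \right)} = \frac{\frac{3}{2} + \frac{3}{\frac{1}{3} \left(-2\right) \left(6 - 2\right)}}{2} = \frac{3 \cdot \frac{1}{2} + \frac{3}{\frac{1}{3} \left(-2\right) 4}}{2} = \frac{\frac{3}{2} + \frac{3}{- \frac{8}{3}}}{2} = \frac{\frac{3}{2} + 3 \left(- \frac{3}{8}\right)}{2} = \frac{\frac{3}{2} - \frac{9}{8}}{2} = \frac{1}{2} \cdot \frac{3}{8} = \frac{3}{16}$)
$39 \left(-30 + C{\left(-7,-7 \right)}\right) = 39 \left(-30 + \frac{3}{16}\right) = 39 \left(- \frac{477}{16}\right) = - \frac{18603}{16}$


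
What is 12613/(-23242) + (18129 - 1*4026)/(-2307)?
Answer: -118960039/17873098 ≈ -6.6558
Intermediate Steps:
12613/(-23242) + (18129 - 1*4026)/(-2307) = 12613*(-1/23242) + (18129 - 4026)*(-1/2307) = -12613/23242 + 14103*(-1/2307) = -12613/23242 - 4701/769 = -118960039/17873098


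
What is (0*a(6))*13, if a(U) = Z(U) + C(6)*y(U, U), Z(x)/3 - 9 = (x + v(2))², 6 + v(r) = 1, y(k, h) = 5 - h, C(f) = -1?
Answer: 0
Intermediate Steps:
v(r) = -5 (v(r) = -6 + 1 = -5)
Z(x) = 27 + 3*(-5 + x)² (Z(x) = 27 + 3*(x - 5)² = 27 + 3*(-5 + x)²)
a(U) = 22 + U + 3*(-5 + U)² (a(U) = (27 + 3*(-5 + U)²) - (5 - U) = (27 + 3*(-5 + U)²) + (-5 + U) = 22 + U + 3*(-5 + U)²)
(0*a(6))*13 = (0*(22 + 6 + 3*(-5 + 6)²))*13 = (0*(22 + 6 + 3*1²))*13 = (0*(22 + 6 + 3*1))*13 = (0*(22 + 6 + 3))*13 = (0*31)*13 = 0*13 = 0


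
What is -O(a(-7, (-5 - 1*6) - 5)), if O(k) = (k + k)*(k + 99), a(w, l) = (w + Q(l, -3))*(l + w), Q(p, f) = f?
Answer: -151340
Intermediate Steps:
a(w, l) = (-3 + w)*(l + w) (a(w, l) = (w - 3)*(l + w) = (-3 + w)*(l + w))
O(k) = 2*k*(99 + k) (O(k) = (2*k)*(99 + k) = 2*k*(99 + k))
-O(a(-7, (-5 - 1*6) - 5)) = -2*((-7)² - 3*((-5 - 1*6) - 5) - 3*(-7) + ((-5 - 1*6) - 5)*(-7))*(99 + ((-7)² - 3*((-5 - 1*6) - 5) - 3*(-7) + ((-5 - 1*6) - 5)*(-7))) = -2*(49 - 3*((-5 - 6) - 5) + 21 + ((-5 - 6) - 5)*(-7))*(99 + (49 - 3*((-5 - 6) - 5) + 21 + ((-5 - 6) - 5)*(-7))) = -2*(49 - 3*(-11 - 5) + 21 + (-11 - 5)*(-7))*(99 + (49 - 3*(-11 - 5) + 21 + (-11 - 5)*(-7))) = -2*(49 - 3*(-16) + 21 - 16*(-7))*(99 + (49 - 3*(-16) + 21 - 16*(-7))) = -2*(49 + 48 + 21 + 112)*(99 + (49 + 48 + 21 + 112)) = -2*230*(99 + 230) = -2*230*329 = -1*151340 = -151340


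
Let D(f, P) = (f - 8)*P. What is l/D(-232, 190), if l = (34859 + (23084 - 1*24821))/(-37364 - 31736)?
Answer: 16561/1575480000 ≈ 1.0512e-5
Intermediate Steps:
D(f, P) = P*(-8 + f) (D(f, P) = (-8 + f)*P = P*(-8 + f))
l = -16561/34550 (l = (34859 + (23084 - 24821))/(-69100) = (34859 - 1737)*(-1/69100) = 33122*(-1/69100) = -16561/34550 ≈ -0.47933)
l/D(-232, 190) = -16561*1/(190*(-8 - 232))/34550 = -16561/(34550*(190*(-240))) = -16561/34550/(-45600) = -16561/34550*(-1/45600) = 16561/1575480000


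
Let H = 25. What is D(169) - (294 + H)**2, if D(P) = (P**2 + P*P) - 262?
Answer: -44901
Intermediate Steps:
D(P) = -262 + 2*P**2 (D(P) = (P**2 + P**2) - 262 = 2*P**2 - 262 = -262 + 2*P**2)
D(169) - (294 + H)**2 = (-262 + 2*169**2) - (294 + 25)**2 = (-262 + 2*28561) - 1*319**2 = (-262 + 57122) - 1*101761 = 56860 - 101761 = -44901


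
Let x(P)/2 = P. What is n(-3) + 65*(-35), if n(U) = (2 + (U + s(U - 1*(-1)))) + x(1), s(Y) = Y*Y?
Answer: -2270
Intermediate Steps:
x(P) = 2*P
s(Y) = Y**2
n(U) = 4 + U + (1 + U)**2 (n(U) = (2 + (U + (U - 1*(-1))**2)) + 2*1 = (2 + (U + (U + 1)**2)) + 2 = (2 + (U + (1 + U)**2)) + 2 = (2 + U + (1 + U)**2) + 2 = 4 + U + (1 + U)**2)
n(-3) + 65*(-35) = (4 - 3 + (1 - 3)**2) + 65*(-35) = (4 - 3 + (-2)**2) - 2275 = (4 - 3 + 4) - 2275 = 5 - 2275 = -2270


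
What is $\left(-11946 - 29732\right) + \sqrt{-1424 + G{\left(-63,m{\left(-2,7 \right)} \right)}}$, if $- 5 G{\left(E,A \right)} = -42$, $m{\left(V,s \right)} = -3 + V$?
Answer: $-41678 + \frac{i \sqrt{35390}}{5} \approx -41678.0 + 37.624 i$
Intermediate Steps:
$G{\left(E,A \right)} = \frac{42}{5}$ ($G{\left(E,A \right)} = \left(- \frac{1}{5}\right) \left(-42\right) = \frac{42}{5}$)
$\left(-11946 - 29732\right) + \sqrt{-1424 + G{\left(-63,m{\left(-2,7 \right)} \right)}} = \left(-11946 - 29732\right) + \sqrt{-1424 + \frac{42}{5}} = -41678 + \sqrt{- \frac{7078}{5}} = -41678 + \frac{i \sqrt{35390}}{5}$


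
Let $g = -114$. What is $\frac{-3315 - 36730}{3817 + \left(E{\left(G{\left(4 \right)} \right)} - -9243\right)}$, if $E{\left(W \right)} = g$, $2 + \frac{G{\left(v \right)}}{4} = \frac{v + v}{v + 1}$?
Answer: $- \frac{40045}{12946} \approx -3.0932$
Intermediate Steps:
$G{\left(v \right)} = -8 + \frac{8 v}{1 + v}$ ($G{\left(v \right)} = -8 + 4 \frac{v + v}{v + 1} = -8 + 4 \frac{2 v}{1 + v} = -8 + \frac{8 v}{1 + v}$)
$E{\left(W \right)} = -114$
$\frac{-3315 - 36730}{3817 + \left(E{\left(G{\left(4 \right)} \right)} - -9243\right)} = \frac{-3315 - 36730}{3817 - -9129} = - \frac{40045}{3817 + \left(-114 + 9243\right)} = - \frac{40045}{3817 + 9129} = - \frac{40045}{12946}$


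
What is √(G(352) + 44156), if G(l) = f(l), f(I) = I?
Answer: 2*√11127 ≈ 210.97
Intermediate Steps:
G(l) = l
√(G(352) + 44156) = √(352 + 44156) = √44508 = 2*√11127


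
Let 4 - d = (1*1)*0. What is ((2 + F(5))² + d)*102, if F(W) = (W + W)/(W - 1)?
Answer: 4947/2 ≈ 2473.5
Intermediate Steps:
F(W) = 2*W/(-1 + W) (F(W) = (2*W)/(-1 + W) = 2*W/(-1 + W))
d = 4 (d = 4 - 1*1*0 = 4 - 0 = 4 - 1*0 = 4 + 0 = 4)
((2 + F(5))² + d)*102 = ((2 + 2*5/(-1 + 5))² + 4)*102 = ((2 + 2*5/4)² + 4)*102 = ((2 + 2*5*(¼))² + 4)*102 = ((2 + 5/2)² + 4)*102 = ((9/2)² + 4)*102 = (81/4 + 4)*102 = (97/4)*102 = 4947/2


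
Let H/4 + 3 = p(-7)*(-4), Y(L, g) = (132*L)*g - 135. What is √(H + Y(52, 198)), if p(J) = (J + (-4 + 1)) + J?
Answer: √1359197 ≈ 1165.8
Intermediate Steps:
p(J) = -3 + 2*J (p(J) = (J - 3) + J = (-3 + J) + J = -3 + 2*J)
Y(L, g) = -135 + 132*L*g (Y(L, g) = 132*L*g - 135 = -135 + 132*L*g)
H = 260 (H = -12 + 4*((-3 + 2*(-7))*(-4)) = -12 + 4*((-3 - 14)*(-4)) = -12 + 4*(-17*(-4)) = -12 + 4*68 = -12 + 272 = 260)
√(H + Y(52, 198)) = √(260 + (-135 + 132*52*198)) = √(260 + (-135 + 1359072)) = √(260 + 1358937) = √1359197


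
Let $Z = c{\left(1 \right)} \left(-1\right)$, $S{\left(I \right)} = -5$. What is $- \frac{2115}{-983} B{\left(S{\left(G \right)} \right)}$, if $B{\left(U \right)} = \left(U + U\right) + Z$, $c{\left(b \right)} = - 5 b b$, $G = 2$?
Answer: $- \frac{10575}{983} \approx -10.758$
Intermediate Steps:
$c{\left(b \right)} = - 5 b^{2}$
$Z = 5$ ($Z = - 5 \cdot 1^{2} \left(-1\right) = \left(-5\right) 1 \left(-1\right) = \left(-5\right) \left(-1\right) = 5$)
$B{\left(U \right)} = 5 + 2 U$ ($B{\left(U \right)} = \left(U + U\right) + 5 = 2 U + 5 = 5 + 2 U$)
$- \frac{2115}{-983} B{\left(S{\left(G \right)} \right)} = - \frac{2115}{-983} \left(5 + 2 \left(-5\right)\right) = \left(-2115\right) \left(- \frac{1}{983}\right) \left(5 - 10\right) = \frac{2115}{983} \left(-5\right) = - \frac{10575}{983}$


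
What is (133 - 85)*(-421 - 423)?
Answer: -40512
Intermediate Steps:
(133 - 85)*(-421 - 423) = 48*(-844) = -40512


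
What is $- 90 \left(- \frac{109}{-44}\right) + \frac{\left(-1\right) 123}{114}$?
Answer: $- \frac{46823}{209} \approx -224.03$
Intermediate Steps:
$- 90 \left(- \frac{109}{-44}\right) + \frac{\left(-1\right) 123}{114} = - 90 \left(\left(-109\right) \left(- \frac{1}{44}\right)\right) - \frac{41}{38} = \left(-90\right) \frac{109}{44} - \frac{41}{38} = - \frac{4905}{22} - \frac{41}{38} = - \frac{46823}{209}$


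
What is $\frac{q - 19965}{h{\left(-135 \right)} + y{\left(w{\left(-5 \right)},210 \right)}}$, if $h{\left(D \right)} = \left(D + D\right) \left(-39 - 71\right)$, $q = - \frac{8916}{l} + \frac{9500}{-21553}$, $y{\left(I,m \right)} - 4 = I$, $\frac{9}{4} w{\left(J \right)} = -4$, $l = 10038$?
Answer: $- \frac{925649055441}{1377009962440} \approx -0.67222$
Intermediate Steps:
$w{\left(J \right)} = - \frac{16}{9}$ ($w{\left(J \right)} = \frac{4}{9} \left(-4\right) = - \frac{16}{9}$)
$y{\left(I,m \right)} = 4 + I$
$q = - \frac{6845894}{5151167}$ ($q = - \frac{8916}{10038} + \frac{9500}{-21553} = \left(-8916\right) \frac{1}{10038} + 9500 \left(- \frac{1}{21553}\right) = - \frac{1486}{1673} - \frac{9500}{21553} = - \frac{6845894}{5151167} \approx -1.329$)
$h{\left(D \right)} = - 220 D$ ($h{\left(D \right)} = 2 D \left(-110\right) = - 220 D$)
$\frac{q - 19965}{h{\left(-135 \right)} + y{\left(w{\left(-5 \right)},210 \right)}} = \frac{- \frac{6845894}{5151167} - 19965}{\left(-220\right) \left(-135\right) + \left(4 - \frac{16}{9}\right)} = - \frac{102849895049}{5151167 \left(29700 + \frac{20}{9}\right)} = - \frac{102849895049}{5151167 \cdot \frac{267320}{9}} = \left(- \frac{102849895049}{5151167}\right) \frac{9}{267320} = - \frac{925649055441}{1377009962440}$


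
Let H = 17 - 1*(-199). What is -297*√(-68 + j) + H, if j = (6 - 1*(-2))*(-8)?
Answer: 216 - 594*I*√33 ≈ 216.0 - 3412.3*I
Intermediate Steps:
j = -64 (j = (6 + 2)*(-8) = 8*(-8) = -64)
H = 216 (H = 17 + 199 = 216)
-297*√(-68 + j) + H = -297*√(-68 - 64) + 216 = -594*I*√33 + 216 = 216 - 594*I*√33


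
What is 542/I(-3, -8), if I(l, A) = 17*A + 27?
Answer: -542/109 ≈ -4.9725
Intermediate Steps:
I(l, A) = 27 + 17*A
542/I(-3, -8) = 542/(27 + 17*(-8)) = 542/(27 - 136) = 542/(-109) = 542*(-1/109) = -542/109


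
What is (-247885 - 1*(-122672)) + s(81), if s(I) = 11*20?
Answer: -124993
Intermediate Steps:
s(I) = 220
(-247885 - 1*(-122672)) + s(81) = (-247885 - 1*(-122672)) + 220 = (-247885 + 122672) + 220 = -125213 + 220 = -124993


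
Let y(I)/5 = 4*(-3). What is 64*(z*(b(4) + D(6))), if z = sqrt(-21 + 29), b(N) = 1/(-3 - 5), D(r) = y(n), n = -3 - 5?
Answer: -7696*sqrt(2) ≈ -10884.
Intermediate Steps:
n = -8
y(I) = -60 (y(I) = 5*(4*(-3)) = 5*(-12) = -60)
D(r) = -60
b(N) = -1/8 (b(N) = 1/(-8) = -1/8)
z = 2*sqrt(2) (z = sqrt(8) = 2*sqrt(2) ≈ 2.8284)
64*(z*(b(4) + D(6))) = 64*((2*sqrt(2))*(-1/8 - 60)) = 64*((2*sqrt(2))*(-481/8)) = 64*(-481*sqrt(2)/4) = -7696*sqrt(2)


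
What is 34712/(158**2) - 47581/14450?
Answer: -171555921/90182450 ≈ -1.9023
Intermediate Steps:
34712/(158**2) - 47581/14450 = 34712/24964 - 47581*1/14450 = 34712*(1/24964) - 47581/14450 = 8678/6241 - 47581/14450 = -171555921/90182450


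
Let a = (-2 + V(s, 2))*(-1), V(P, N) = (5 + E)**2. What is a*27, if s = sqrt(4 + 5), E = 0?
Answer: -621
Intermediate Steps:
s = 3 (s = sqrt(9) = 3)
V(P, N) = 25 (V(P, N) = (5 + 0)**2 = 5**2 = 25)
a = -23 (a = (-2 + 25)*(-1) = 23*(-1) = -23)
a*27 = -23*27 = -621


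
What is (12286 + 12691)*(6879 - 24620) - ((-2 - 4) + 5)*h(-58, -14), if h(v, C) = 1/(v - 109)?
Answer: -74000531820/167 ≈ -4.4312e+8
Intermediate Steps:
h(v, C) = 1/(-109 + v)
(12286 + 12691)*(6879 - 24620) - ((-2 - 4) + 5)*h(-58, -14) = (12286 + 12691)*(6879 - 24620) - ((-2 - 4) + 5)/(-109 - 58) = 24977*(-17741) - (-6 + 5)/(-167) = -443116957 - (-1)*(-1)/167 = -443116957 - 1*1/167 = -443116957 - 1/167 = -74000531820/167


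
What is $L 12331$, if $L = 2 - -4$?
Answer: $73986$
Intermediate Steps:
$L = 6$ ($L = 2 + 4 = 6$)
$L 12331 = 6 \cdot 12331 = 73986$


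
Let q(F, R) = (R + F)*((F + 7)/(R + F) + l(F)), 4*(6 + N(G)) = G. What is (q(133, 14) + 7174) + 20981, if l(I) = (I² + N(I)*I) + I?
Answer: 12723575/4 ≈ 3.1809e+6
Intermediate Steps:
N(G) = -6 + G/4
l(I) = I + I² + I*(-6 + I/4) (l(I) = (I² + (-6 + I/4)*I) + I = (I² + I*(-6 + I/4)) + I = I + I² + I*(-6 + I/4))
q(F, R) = (F + R)*((7 + F)/(F + R) + 5*F*(-4 + F)/4) (q(F, R) = (R + F)*((F + 7)/(R + F) + 5*F*(-4 + F)/4) = (F + R)*((7 + F)/(F + R) + 5*F*(-4 + F)/4))
(q(133, 14) + 7174) + 20981 = ((7 + 133 + (5/4)*133²*(-4 + 133) + (5/4)*133*14*(-4 + 133)) + 7174) + 20981 = ((7 + 133 + (5/4)*17689*129 + (5/4)*133*14*129) + 7174) + 20981 = ((7 + 133 + 11409405/4 + 600495/2) + 7174) + 20981 = (12610955/4 + 7174) + 20981 = 12639651/4 + 20981 = 12723575/4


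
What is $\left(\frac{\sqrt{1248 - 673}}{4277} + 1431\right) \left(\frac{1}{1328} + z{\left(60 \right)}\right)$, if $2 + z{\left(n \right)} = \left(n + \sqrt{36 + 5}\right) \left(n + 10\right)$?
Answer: $\frac{5 \left(1114989 + 18592 \sqrt{41}\right) \left(6120387 + 5 \sqrt{23}\right)}{5679856} \approx 6.6488 \cdot 10^{6}$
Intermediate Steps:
$z{\left(n \right)} = -2 + \left(10 + n\right) \left(n + \sqrt{41}\right)$ ($z{\left(n \right)} = -2 + \left(n + \sqrt{36 + 5}\right) \left(n + 10\right) = -2 + \left(n + \sqrt{41}\right) \left(10 + n\right) = -2 + \left(10 + n\right) \left(n + \sqrt{41}\right)$)
$\left(\frac{\sqrt{1248 - 673}}{4277} + 1431\right) \left(\frac{1}{1328} + z{\left(60 \right)}\right) = \left(\frac{\sqrt{1248 - 673}}{4277} + 1431\right) \left(\frac{1}{1328} + \left(-2 + 60^{2} + 10 \cdot 60 + 10 \sqrt{41} + 60 \sqrt{41}\right)\right) = \left(\sqrt{575} \cdot \frac{1}{4277} + 1431\right) \left(\frac{1}{1328} + \left(-2 + 3600 + 600 + 10 \sqrt{41} + 60 \sqrt{41}\right)\right) = \left(5 \sqrt{23} \cdot \frac{1}{4277} + 1431\right) \left(\frac{1}{1328} + \left(4198 + 70 \sqrt{41}\right)\right) = \left(\frac{5 \sqrt{23}}{4277} + 1431\right) \left(\frac{5574945}{1328} + 70 \sqrt{41}\right) = \left(1431 + \frac{5 \sqrt{23}}{4277}\right) \left(\frac{5574945}{1328} + 70 \sqrt{41}\right)$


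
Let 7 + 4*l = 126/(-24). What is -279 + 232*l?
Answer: -1979/2 ≈ -989.50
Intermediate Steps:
l = -49/16 (l = -7/4 + (126/(-24))/4 = -7/4 + (126*(-1/24))/4 = -7/4 + (1/4)*(-21/4) = -7/4 - 21/16 = -49/16 ≈ -3.0625)
-279 + 232*l = -279 + 232*(-49/16) = -279 - 1421/2 = -1979/2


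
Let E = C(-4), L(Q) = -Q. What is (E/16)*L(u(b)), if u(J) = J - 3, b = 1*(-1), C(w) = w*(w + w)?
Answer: 8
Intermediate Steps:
C(w) = 2*w**2 (C(w) = w*(2*w) = 2*w**2)
b = -1
u(J) = -3 + J
E = 32 (E = 2*(-4)**2 = 2*16 = 32)
(E/16)*L(u(b)) = (32/16)*(-(-3 - 1)) = ((1/16)*32)*(-1*(-4)) = 2*4 = 8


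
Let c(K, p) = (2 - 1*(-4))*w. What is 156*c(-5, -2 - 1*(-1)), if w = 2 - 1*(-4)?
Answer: 5616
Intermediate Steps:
w = 6 (w = 2 + 4 = 6)
c(K, p) = 36 (c(K, p) = (2 - 1*(-4))*6 = (2 + 4)*6 = 6*6 = 36)
156*c(-5, -2 - 1*(-1)) = 156*36 = 5616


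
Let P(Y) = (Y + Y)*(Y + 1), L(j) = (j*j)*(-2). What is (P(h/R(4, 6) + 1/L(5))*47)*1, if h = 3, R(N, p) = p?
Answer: 41736/625 ≈ 66.778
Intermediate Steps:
L(j) = -2*j**2 (L(j) = j**2*(-2) = -2*j**2)
P(Y) = 2*Y*(1 + Y) (P(Y) = (2*Y)*(1 + Y) = 2*Y*(1 + Y))
(P(h/R(4, 6) + 1/L(5))*47)*1 = ((2*(3/6 + 1/(-2*5**2))*(1 + (3/6 + 1/(-2*5**2))))*47)*1 = ((2*(3*(1/6) + 1/(-2*25))*(1 + (3*(1/6) + 1/(-2*25))))*47)*1 = ((2*(1/2 + 1/(-50))*(1 + (1/2 + 1/(-50))))*47)*1 = ((2*(1/2 + 1*(-1/50))*(1 + (1/2 + 1*(-1/50))))*47)*1 = ((2*(1/2 - 1/50)*(1 + (1/2 - 1/50)))*47)*1 = ((2*(12/25)*(1 + 12/25))*47)*1 = ((2*(12/25)*(37/25))*47)*1 = ((888/625)*47)*1 = (41736/625)*1 = 41736/625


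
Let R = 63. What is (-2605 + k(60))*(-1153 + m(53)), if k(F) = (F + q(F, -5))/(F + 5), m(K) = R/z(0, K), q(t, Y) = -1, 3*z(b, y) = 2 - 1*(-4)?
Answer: 189831819/65 ≈ 2.9205e+6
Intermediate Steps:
z(b, y) = 2 (z(b, y) = (2 - 1*(-4))/3 = (2 + 4)/3 = (1/3)*6 = 2)
m(K) = 63/2
k(F) = (-1 + F)/(5 + F) (k(F) = (F - 1)/(F + 5) = (-1 + F)/(5 + F))
(-2605 + k(60))*(-1153 + m(53)) = (-2605 + (-1 + 60)/(5 + 60))*(-1153 + 63/2) = (-2605 + 59/65)*(-2243/2) = -169266/65*(-2243/2) = 189831819/65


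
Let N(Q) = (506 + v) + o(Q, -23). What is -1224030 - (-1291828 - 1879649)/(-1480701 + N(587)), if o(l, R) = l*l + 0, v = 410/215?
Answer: -59771768592591/48831836 ≈ -1.2240e+6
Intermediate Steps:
v = 82/43 (v = 410*(1/215) = 82/43 ≈ 1.9070)
o(l, R) = l² (o(l, R) = l² + 0 = l²)
N(Q) = 21840/43 + Q² (N(Q) = (506 + 82/43) + Q² = 21840/43 + Q²)
-1224030 - (-1291828 - 1879649)/(-1480701 + N(587)) = -1224030 - (-1291828 - 1879649)/(-1480701 + (21840/43 + 587²)) = -1224030 - (-3171477)/(-1480701 + (21840/43 + 344569)) = -1224030 - (-3171477)/(-1480701 + 14838307/43) = -1224030 - (-3171477)/(-48831836/43) = -1224030 - (-3171477)*(-43)/48831836 = -1224030 - 1*136373511/48831836 = -1224030 - 136373511/48831836 = -59771768592591/48831836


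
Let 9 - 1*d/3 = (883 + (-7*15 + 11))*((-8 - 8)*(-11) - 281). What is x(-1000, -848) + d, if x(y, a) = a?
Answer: 247714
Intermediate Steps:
d = 248562 (d = 27 - 3*(883 + (-7*15 + 11))*((-8 - 8)*(-11) - 281) = 27 - 3*(883 + (-105 + 11))*(-16*(-11) - 281) = 27 - 3*(883 - 94)*(176 - 281) = 27 - 2367*(-105) = 27 - 3*(-82845) = 27 + 248535 = 248562)
x(-1000, -848) + d = -848 + 248562 = 247714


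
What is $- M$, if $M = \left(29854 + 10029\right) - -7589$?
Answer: $-47472$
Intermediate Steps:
$M = 47472$ ($M = 39883 + 7589 = 47472$)
$- M = \left(-1\right) 47472 = -47472$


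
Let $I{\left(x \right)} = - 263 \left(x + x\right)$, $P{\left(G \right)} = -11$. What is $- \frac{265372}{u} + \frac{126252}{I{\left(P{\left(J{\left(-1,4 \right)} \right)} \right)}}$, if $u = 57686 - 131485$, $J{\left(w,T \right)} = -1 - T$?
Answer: $\frac{493305170}{19409137} \approx 25.416$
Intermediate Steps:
$u = -73799$ ($u = 57686 - 131485 = -73799$)
$I{\left(x \right)} = - 526 x$ ($I{\left(x \right)} = - 263 \cdot 2 x = - 526 x$)
$- \frac{265372}{u} + \frac{126252}{I{\left(P{\left(J{\left(-1,4 \right)} \right)} \right)}} = - \frac{265372}{-73799} + \frac{126252}{\left(-526\right) \left(-11\right)} = \left(-265372\right) \left(- \frac{1}{73799}\right) + \frac{126252}{5786} = \frac{265372}{73799} + 126252 \cdot \frac{1}{5786} = \frac{265372}{73799} + \frac{63126}{2893} = \frac{493305170}{19409137}$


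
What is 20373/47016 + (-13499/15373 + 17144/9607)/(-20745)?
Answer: 2311571245949653/5335090251427560 ≈ 0.43328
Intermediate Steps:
20373/47016 + (-13499/15373 + 17144/9607)/(-20745) = 20373*(1/47016) + (-13499*1/15373 + 17144*(1/9607))*(-1/20745) = 6791/15672 + (-13499/15373 + 17144/9607)*(-1/20745) = 6791/15672 + (133869819/147688411)*(-1/20745) = 6791/15672 - 44623273/1021265362065 = 2311571245949653/5335090251427560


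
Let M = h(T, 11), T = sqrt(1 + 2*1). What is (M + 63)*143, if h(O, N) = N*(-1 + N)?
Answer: 24739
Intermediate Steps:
T = sqrt(3) (T = sqrt(1 + 2) = sqrt(3) ≈ 1.7320)
M = 110 (M = 11*(-1 + 11) = 11*10 = 110)
(M + 63)*143 = (110 + 63)*143 = 173*143 = 24739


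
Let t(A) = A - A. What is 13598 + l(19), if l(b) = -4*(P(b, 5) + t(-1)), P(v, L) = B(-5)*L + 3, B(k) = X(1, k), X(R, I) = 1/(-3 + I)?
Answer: 27177/2 ≈ 13589.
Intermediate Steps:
B(k) = 1/(-3 + k)
t(A) = 0
P(v, L) = 3 - L/8 (P(v, L) = L/(-3 - 5) + 3 = L/(-8) + 3 = -L/8 + 3 = 3 - L/8)
l(b) = -19/2 (l(b) = -4*((3 - ⅛*5) + 0) = -4*((3 - 5/8) + 0) = -4*(19/8 + 0) = -4*19/8 = -19/2)
13598 + l(19) = 13598 - 19/2 = 27177/2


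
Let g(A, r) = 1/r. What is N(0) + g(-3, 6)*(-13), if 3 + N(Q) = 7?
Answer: 11/6 ≈ 1.8333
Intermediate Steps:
N(Q) = 4 (N(Q) = -3 + 7 = 4)
N(0) + g(-3, 6)*(-13) = 4 - 13/6 = 11/6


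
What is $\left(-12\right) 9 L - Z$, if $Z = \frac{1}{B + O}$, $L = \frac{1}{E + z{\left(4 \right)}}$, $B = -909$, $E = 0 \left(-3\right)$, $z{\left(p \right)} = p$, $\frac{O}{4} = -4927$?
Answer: $- \frac{556658}{20617} \approx -27.0$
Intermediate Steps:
$O = -19708$ ($O = 4 \left(-4927\right) = -19708$)
$E = 0$
$L = \frac{1}{4}$ ($L = \frac{1}{0 + 4} = \frac{1}{4} \approx 0.25$)
$Z = - \frac{1}{20617}$ ($Z = \frac{1}{-909 - 19708} = \frac{1}{-20617} = - \frac{1}{20617} \approx -4.8504 \cdot 10^{-5}$)
$\left(-12\right) 9 L - Z = \left(-12\right) 9 \cdot \frac{1}{4} - - \frac{1}{20617} = \left(-108\right) \frac{1}{4} + \frac{1}{20617} = -27 + \frac{1}{20617} = - \frac{556658}{20617}$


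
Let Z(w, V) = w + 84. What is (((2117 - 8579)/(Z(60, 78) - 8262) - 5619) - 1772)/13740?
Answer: -555497/1032790 ≈ -0.53786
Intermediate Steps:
Z(w, V) = 84 + w
(((2117 - 8579)/(Z(60, 78) - 8262) - 5619) - 1772)/13740 = (((2117 - 8579)/((84 + 60) - 8262) - 5619) - 1772)/13740 = ((-6462/(144 - 8262) - 5619) - 1772)*(1/13740) = ((-6462/(-8118) - 5619) - 1772)*(1/13740) = ((-6462*(-1/8118) - 5619) - 1772)*(1/13740) = ((359/451 - 5619) - 1772)*(1/13740) = (-2533810/451 - 1772)*(1/13740) = -3332982/451*1/13740 = -555497/1032790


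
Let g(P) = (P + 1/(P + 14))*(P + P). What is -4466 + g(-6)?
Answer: -8791/2 ≈ -4395.5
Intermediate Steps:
g(P) = 2*P*(P + 1/(14 + P)) (g(P) = (P + 1/(14 + P))*(2*P) = 2*P*(P + 1/(14 + P)))
-4466 + g(-6) = -4466 + 2*(-6)*(1 + (-6)² + 14*(-6))/(14 - 6) = -4466 + 2*(-6)*(1 + 36 - 84)/8 = -4466 + 2*(-6)*(⅛)*(-47) = -4466 + 141/2 = -8791/2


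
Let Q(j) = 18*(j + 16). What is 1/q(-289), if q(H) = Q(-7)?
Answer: 1/162 ≈ 0.0061728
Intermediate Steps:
Q(j) = 288 + 18*j (Q(j) = 18*(16 + j) = 288 + 18*j)
q(H) = 162 (q(H) = 288 + 18*(-7) = 288 - 126 = 162)
1/q(-289) = 1/162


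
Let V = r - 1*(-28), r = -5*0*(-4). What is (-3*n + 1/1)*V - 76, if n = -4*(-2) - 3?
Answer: -468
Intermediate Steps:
n = 5 (n = 8 - 3 = 5)
r = 0 (r = 0*(-4) = 0)
V = 28 (V = 0 - 1*(-28) = 0 + 28 = 28)
(-3*n + 1/1)*V - 76 = (-3*5 + 1/1)*28 - 76 = (-15 + 1)*28 - 76 = -14*28 - 76 = -392 - 76 = -468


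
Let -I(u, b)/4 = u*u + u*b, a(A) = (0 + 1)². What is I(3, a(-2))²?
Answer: 2304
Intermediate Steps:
a(A) = 1 (a(A) = 1² = 1)
I(u, b) = -4*u² - 4*b*u (I(u, b) = -4*(u*u + u*b) = -4*(u² + b*u) = -4*u² - 4*b*u)
I(3, a(-2))² = (-4*3*(1 + 3))² = (-4*3*4)² = (-48)² = 2304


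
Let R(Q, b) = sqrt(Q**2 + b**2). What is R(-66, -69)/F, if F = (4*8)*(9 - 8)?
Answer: 3*sqrt(1013)/32 ≈ 2.9838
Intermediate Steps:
F = 32 (F = 32*1 = 32)
R(-66, -69)/F = sqrt((-66)**2 + (-69)**2)/32 = sqrt(4356 + 4761)*(1/32) = sqrt(9117)*(1/32) = (3*sqrt(1013))*(1/32) = 3*sqrt(1013)/32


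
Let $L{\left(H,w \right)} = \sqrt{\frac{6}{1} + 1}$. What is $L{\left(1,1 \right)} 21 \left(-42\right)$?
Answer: $- 882 \sqrt{7} \approx -2333.6$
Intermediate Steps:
$L{\left(H,w \right)} = \sqrt{7}$ ($L{\left(H,w \right)} = \sqrt{6 \cdot 1 + 1} = \sqrt{6 + 1} = \sqrt{7}$)
$L{\left(1,1 \right)} 21 \left(-42\right) = \sqrt{7} \cdot 21 \left(-42\right) = 21 \sqrt{7} \left(-42\right) = - 882 \sqrt{7}$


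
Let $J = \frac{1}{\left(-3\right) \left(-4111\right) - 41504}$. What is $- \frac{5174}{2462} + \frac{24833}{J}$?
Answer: $- \frac{891740640920}{1231} \approx -7.244 \cdot 10^{8}$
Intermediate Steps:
$J = - \frac{1}{29171}$ ($J = \frac{1}{12333 - 41504} = \frac{1}{-29171} = - \frac{1}{29171} \approx -3.4281 \cdot 10^{-5}$)
$- \frac{5174}{2462} + \frac{24833}{J} = - \frac{5174}{2462} + \frac{24833}{- \frac{1}{29171}} = \left(-5174\right) \frac{1}{2462} + 24833 \left(-29171\right) = - \frac{2587}{1231} - 724403443 = - \frac{891740640920}{1231}$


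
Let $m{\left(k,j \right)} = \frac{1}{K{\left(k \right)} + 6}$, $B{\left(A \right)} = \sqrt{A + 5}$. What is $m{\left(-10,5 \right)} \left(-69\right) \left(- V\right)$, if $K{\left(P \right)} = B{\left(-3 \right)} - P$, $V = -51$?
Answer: $- \frac{28152}{127} + \frac{3519 \sqrt{2}}{254} \approx -202.08$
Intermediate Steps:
$B{\left(A \right)} = \sqrt{5 + A}$
$K{\left(P \right)} = \sqrt{2} - P$ ($K{\left(P \right)} = \sqrt{5 - 3} - P = \sqrt{2} - P$)
$m{\left(k,j \right)} = \frac{1}{6 + \sqrt{2} - k}$ ($m{\left(k,j \right)} = \frac{1}{\left(\sqrt{2} - k\right) + 6} = \frac{1}{6 + \sqrt{2} - k}$)
$m{\left(-10,5 \right)} \left(-69\right) \left(- V\right) = \frac{1}{6 + \sqrt{2} - -10} \left(-69\right) \left(\left(-1\right) \left(-51\right)\right) = \frac{1}{6 + \sqrt{2} + 10} \left(-69\right) 51 = \frac{1}{16 + \sqrt{2}} \left(-69\right) 51 = - \frac{69}{16 + \sqrt{2}} \cdot 51 = - \frac{3519}{16 + \sqrt{2}}$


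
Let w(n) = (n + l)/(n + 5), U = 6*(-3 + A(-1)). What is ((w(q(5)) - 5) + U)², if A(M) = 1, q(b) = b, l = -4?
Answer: 28561/100 ≈ 285.61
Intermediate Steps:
U = -12 (U = 6*(-3 + 1) = 6*(-2) = -12)
w(n) = (-4 + n)/(5 + n) (w(n) = (n - 4)/(n + 5) = (-4 + n)/(5 + n))
((w(q(5)) - 5) + U)² = (((-4 + 5)/(5 + 5) - 5) - 12)² = ((1/10 - 5) - 12)² = (((⅒)*1 - 5) - 12)² = ((⅒ - 5) - 12)² = (-49/10 - 12)² = (-169/10)² = 28561/100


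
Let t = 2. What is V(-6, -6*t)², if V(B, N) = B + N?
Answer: 324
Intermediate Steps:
V(-6, -6*t)² = (-6 - 6*2)² = (-6 - 12)² = (-18)² = 324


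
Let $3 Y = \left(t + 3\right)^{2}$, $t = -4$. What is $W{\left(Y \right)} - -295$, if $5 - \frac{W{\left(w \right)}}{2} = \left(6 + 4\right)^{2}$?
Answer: $105$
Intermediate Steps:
$Y = \frac{1}{3}$ ($Y = \frac{\left(-4 + 3\right)^{2}}{3} = \frac{\left(-1\right)^{2}}{3} = \frac{1}{3} \cdot 1 = \frac{1}{3} \approx 0.33333$)
$W{\left(w \right)} = -190$ ($W{\left(w \right)} = 10 - 2 \left(6 + 4\right)^{2} = 10 - 2 \cdot 10^{2} = 10 - 200 = -190$)
$W{\left(Y \right)} - -295 = -190 - -295 = -190 + 295 = 105$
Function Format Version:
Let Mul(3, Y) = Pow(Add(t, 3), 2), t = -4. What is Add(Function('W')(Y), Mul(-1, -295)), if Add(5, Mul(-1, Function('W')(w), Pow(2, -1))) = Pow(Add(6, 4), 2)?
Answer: 105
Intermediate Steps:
Y = Rational(1, 3) (Y = Mul(Rational(1, 3), Pow(Add(-4, 3), 2)) = Mul(Rational(1, 3), Pow(-1, 2)) = Mul(Rational(1, 3), 1) = Rational(1, 3) ≈ 0.33333)
Function('W')(w) = -190 (Function('W')(w) = Add(10, Mul(-2, Pow(Add(6, 4), 2))) = Add(10, Mul(-2, Pow(10, 2))) = Add(10, Mul(-2, 100)) = Add(10, -200) = -190)
Add(Function('W')(Y), Mul(-1, -295)) = Add(-190, Mul(-1, -295)) = Add(-190, 295) = 105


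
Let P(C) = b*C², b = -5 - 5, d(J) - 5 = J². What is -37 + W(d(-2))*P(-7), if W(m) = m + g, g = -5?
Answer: -1997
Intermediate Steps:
d(J) = 5 + J²
b = -10
W(m) = -5 + m (W(m) = m - 5 = -5 + m)
P(C) = -10*C²
-37 + W(d(-2))*P(-7) = -37 + (-5 + (5 + (-2)²))*(-10*(-7)²) = -37 + (-5 + (5 + 4))*(-10*49) = -37 + (-5 + 9)*(-490) = -37 + 4*(-490) = -37 - 1960 = -1997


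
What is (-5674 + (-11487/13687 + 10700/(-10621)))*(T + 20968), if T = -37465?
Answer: 1047046466046825/11182279 ≈ 9.3634e+7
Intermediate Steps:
(-5674 + (-11487/13687 + 10700/(-10621)))*(T + 20968) = (-5674 + (-11487/13687 + 10700/(-10621)))*(-37465 + 20968) = (-5674 + (-11487*1/13687 + 10700*(-1/10621)))*(-16497) = (-5674 + (-11487/13687 - 10700/10621))*(-16497) = (-5674 - 268454327/145369627)*(-16497) = -825095717925/145369627*(-16497) = 1047046466046825/11182279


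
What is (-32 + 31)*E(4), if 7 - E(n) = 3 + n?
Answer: 0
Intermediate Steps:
E(n) = 4 - n (E(n) = 7 - (3 + n) = 7 + (-3 - n) = 4 - n)
(-32 + 31)*E(4) = (-32 + 31)*(4 - 1*4) = -(4 - 4) = -1*0 = 0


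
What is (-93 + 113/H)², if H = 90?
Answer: 68178049/8100 ≈ 8417.0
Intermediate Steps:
(-93 + 113/H)² = (-93 + 113/90)² = (-8257/90)² = 68178049/8100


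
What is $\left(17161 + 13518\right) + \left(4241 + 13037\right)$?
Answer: $47957$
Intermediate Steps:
$\left(17161 + 13518\right) + \left(4241 + 13037\right) = 30679 + 17278 = 47957$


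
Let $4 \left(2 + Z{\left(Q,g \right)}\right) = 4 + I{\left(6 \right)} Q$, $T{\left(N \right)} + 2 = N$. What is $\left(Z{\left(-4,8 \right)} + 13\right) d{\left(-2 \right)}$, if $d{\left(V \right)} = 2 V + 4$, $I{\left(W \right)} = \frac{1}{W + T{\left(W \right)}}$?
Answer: $0$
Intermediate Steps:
$T{\left(N \right)} = -2 + N$
$I{\left(W \right)} = \frac{1}{-2 + 2 W}$ ($I{\left(W \right)} = \frac{1}{W + \left(-2 + W\right)} = \frac{1}{-2 + 2 W}$)
$Z{\left(Q,g \right)} = -1 + \frac{Q}{40}$ ($Z{\left(Q,g \right)} = -2 + \frac{4 + \frac{1}{2 \left(-1 + 6\right)} Q}{4} = -2 + \frac{4 + \frac{1}{2 \cdot 5} Q}{4} = -2 + \frac{4 + \frac{1}{2} \cdot \frac{1}{5} Q}{4} = -2 + \frac{4 + \frac{Q}{10}}{4} = -2 + \left(1 + \frac{Q}{40}\right) = -1 + \frac{Q}{40}$)
$d{\left(V \right)} = 4 + 2 V$
$\left(Z{\left(-4,8 \right)} + 13\right) d{\left(-2 \right)} = \left(\left(-1 + \frac{1}{40} \left(-4\right)\right) + 13\right) \left(4 + 2 \left(-2\right)\right) = \left(\left(-1 - \frac{1}{10}\right) + 13\right) \left(4 - 4\right) = \left(- \frac{11}{10} + 13\right) 0 = \frac{119}{10} \cdot 0 = 0$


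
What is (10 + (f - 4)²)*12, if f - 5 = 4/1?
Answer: 420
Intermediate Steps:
f = 9 (f = 5 + 4/1 = 5 + 4*1 = 5 + 4 = 9)
(10 + (f - 4)²)*12 = (10 + (9 - 4)²)*12 = (10 + 5²)*12 = (10 + 25)*12 = 35*12 = 420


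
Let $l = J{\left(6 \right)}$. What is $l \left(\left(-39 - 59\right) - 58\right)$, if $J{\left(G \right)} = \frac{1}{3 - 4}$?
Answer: $156$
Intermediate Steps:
$J{\left(G \right)} = -1$ ($J{\left(G \right)} = \frac{1}{-1} = -1$)
$l = -1$
$l \left(\left(-39 - 59\right) - 58\right) = - (\left(-39 - 59\right) - 58) = - (-98 - 58) = \left(-1\right) \left(-156\right) = 156$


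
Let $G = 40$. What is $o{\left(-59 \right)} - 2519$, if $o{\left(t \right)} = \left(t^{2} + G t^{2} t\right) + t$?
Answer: $-8214257$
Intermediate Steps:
$o{\left(t \right)} = t + t^{2} + 40 t^{3}$ ($o{\left(t \right)} = \left(t^{2} + 40 t^{2} t\right) + t = \left(t^{2} + 40 t^{3}\right) + t = t + t^{2} + 40 t^{3}$)
$o{\left(-59 \right)} - 2519 = - 59 \left(1 - 59 + 40 \left(-59\right)^{2}\right) - 2519 = - 59 \left(1 - 59 + 40 \cdot 3481\right) - 2519 = - 59 \left(1 - 59 + 139240\right) - 2519 = \left(-59\right) 139182 - 2519 = -8211738 - 2519 = -8214257$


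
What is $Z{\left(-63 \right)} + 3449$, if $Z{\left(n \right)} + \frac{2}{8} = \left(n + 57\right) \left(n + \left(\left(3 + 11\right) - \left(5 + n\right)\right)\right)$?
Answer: $\frac{13579}{4} \approx 3394.8$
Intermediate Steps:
$Z{\left(n \right)} = \frac{2051}{4} + 9 n$ ($Z{\left(n \right)} = - \frac{1}{4} + \left(n + 57\right) \left(n + \left(\left(3 + 11\right) - \left(5 + n\right)\right)\right) = - \frac{1}{4} + \left(57 + n\right) \left(n + \left(14 - \left(5 + n\right)\right)\right) = - \frac{1}{4} + \left(57 + n\right) \left(n - \left(-9 + n\right)\right) = - \frac{1}{4} + \left(57 + n\right) 9 = - \frac{1}{4} + \left(513 + 9 n\right) = \frac{2051}{4} + 9 n$)
$Z{\left(-63 \right)} + 3449 = \left(\frac{2051}{4} + 9 \left(-63\right)\right) + 3449 = \left(\frac{2051}{4} - 567\right) + 3449 = - \frac{217}{4} + 3449 = \frac{13579}{4}$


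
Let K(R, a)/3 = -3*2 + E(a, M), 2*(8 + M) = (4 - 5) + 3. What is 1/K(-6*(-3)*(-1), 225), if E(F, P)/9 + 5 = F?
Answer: 1/5922 ≈ 0.00016886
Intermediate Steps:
M = -7 (M = -8 + ((4 - 5) + 3)/2 = -8 + (-1 + 3)/2 = -8 + (½)*2 = -8 + 1 = -7)
E(F, P) = -45 + 9*F
K(R, a) = -153 + 27*a (K(R, a) = 3*(-3*2 + (-45 + 9*a)) = 3*(-6 + (-45 + 9*a)) = 3*(-51 + 9*a) = -153 + 27*a)
1/K(-6*(-3)*(-1), 225) = 1/(-153 + 27*225) = 1/(-153 + 6075) = 1/5922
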